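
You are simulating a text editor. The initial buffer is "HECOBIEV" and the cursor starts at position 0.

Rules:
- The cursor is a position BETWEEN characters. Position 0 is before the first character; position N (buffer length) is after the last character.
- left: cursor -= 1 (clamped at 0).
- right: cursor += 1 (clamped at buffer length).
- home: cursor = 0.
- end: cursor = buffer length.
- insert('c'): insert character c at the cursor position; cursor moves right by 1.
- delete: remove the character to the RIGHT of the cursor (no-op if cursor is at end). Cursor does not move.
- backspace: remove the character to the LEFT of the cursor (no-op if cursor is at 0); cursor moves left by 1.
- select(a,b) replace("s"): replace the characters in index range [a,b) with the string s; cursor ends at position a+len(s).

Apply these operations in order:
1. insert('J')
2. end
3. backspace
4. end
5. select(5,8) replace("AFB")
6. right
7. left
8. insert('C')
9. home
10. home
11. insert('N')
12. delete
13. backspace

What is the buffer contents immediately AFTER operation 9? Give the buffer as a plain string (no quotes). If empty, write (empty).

Answer: JHECOAFCB

Derivation:
After op 1 (insert('J')): buf='JHECOBIEV' cursor=1
After op 2 (end): buf='JHECOBIEV' cursor=9
After op 3 (backspace): buf='JHECOBIE' cursor=8
After op 4 (end): buf='JHECOBIE' cursor=8
After op 5 (select(5,8) replace("AFB")): buf='JHECOAFB' cursor=8
After op 6 (right): buf='JHECOAFB' cursor=8
After op 7 (left): buf='JHECOAFB' cursor=7
After op 8 (insert('C')): buf='JHECOAFCB' cursor=8
After op 9 (home): buf='JHECOAFCB' cursor=0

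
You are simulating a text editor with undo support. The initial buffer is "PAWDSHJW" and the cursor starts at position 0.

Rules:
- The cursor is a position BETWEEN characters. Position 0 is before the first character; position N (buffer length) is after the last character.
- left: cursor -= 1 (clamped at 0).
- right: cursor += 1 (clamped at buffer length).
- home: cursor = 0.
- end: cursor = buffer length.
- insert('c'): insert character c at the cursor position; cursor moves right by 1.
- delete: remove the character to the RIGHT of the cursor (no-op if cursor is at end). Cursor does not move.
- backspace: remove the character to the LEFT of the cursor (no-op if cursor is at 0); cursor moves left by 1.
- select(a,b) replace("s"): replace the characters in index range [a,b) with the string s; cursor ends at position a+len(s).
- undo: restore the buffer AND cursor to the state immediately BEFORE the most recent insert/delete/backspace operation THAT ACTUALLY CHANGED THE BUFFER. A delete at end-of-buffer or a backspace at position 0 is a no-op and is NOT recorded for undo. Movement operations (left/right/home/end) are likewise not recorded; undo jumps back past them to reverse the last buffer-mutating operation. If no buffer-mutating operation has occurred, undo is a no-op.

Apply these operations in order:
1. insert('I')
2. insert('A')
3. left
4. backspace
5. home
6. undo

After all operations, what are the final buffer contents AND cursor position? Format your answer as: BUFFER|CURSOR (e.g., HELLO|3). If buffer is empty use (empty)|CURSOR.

Answer: IAPAWDSHJW|1

Derivation:
After op 1 (insert('I')): buf='IPAWDSHJW' cursor=1
After op 2 (insert('A')): buf='IAPAWDSHJW' cursor=2
After op 3 (left): buf='IAPAWDSHJW' cursor=1
After op 4 (backspace): buf='APAWDSHJW' cursor=0
After op 5 (home): buf='APAWDSHJW' cursor=0
After op 6 (undo): buf='IAPAWDSHJW' cursor=1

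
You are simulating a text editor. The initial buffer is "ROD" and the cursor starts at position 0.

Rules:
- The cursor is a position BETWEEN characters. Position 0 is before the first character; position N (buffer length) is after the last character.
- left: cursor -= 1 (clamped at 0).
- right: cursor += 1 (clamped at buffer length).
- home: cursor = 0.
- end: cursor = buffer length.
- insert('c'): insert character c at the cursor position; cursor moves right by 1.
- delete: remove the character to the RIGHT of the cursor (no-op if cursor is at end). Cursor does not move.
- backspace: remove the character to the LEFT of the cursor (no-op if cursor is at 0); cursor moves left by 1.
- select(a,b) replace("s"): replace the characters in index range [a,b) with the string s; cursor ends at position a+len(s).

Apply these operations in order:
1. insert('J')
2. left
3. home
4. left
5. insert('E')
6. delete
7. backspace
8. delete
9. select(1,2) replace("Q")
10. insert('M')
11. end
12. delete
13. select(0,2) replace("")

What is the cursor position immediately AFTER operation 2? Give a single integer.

Answer: 0

Derivation:
After op 1 (insert('J')): buf='JROD' cursor=1
After op 2 (left): buf='JROD' cursor=0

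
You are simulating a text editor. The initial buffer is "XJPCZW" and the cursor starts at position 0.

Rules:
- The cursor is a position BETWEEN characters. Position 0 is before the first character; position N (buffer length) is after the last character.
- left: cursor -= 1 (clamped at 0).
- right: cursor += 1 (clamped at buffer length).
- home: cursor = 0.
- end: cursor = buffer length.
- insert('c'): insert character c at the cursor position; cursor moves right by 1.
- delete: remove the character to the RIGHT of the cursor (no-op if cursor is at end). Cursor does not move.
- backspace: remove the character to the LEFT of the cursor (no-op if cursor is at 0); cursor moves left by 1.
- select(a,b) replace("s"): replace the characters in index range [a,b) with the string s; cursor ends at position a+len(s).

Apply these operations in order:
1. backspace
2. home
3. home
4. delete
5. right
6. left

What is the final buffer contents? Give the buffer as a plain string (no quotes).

After op 1 (backspace): buf='XJPCZW' cursor=0
After op 2 (home): buf='XJPCZW' cursor=0
After op 3 (home): buf='XJPCZW' cursor=0
After op 4 (delete): buf='JPCZW' cursor=0
After op 5 (right): buf='JPCZW' cursor=1
After op 6 (left): buf='JPCZW' cursor=0

Answer: JPCZW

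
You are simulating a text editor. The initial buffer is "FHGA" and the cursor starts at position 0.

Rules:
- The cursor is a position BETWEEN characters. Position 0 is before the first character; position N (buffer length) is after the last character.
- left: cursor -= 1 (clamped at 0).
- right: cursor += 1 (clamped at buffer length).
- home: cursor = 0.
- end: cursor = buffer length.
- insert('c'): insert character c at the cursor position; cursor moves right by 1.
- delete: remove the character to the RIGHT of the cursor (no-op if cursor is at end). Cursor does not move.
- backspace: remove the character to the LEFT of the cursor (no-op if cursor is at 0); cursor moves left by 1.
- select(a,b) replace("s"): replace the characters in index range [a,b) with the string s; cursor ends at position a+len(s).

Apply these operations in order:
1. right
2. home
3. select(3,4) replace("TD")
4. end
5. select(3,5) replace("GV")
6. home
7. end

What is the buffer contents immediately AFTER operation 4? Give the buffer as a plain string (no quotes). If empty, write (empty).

After op 1 (right): buf='FHGA' cursor=1
After op 2 (home): buf='FHGA' cursor=0
After op 3 (select(3,4) replace("TD")): buf='FHGTD' cursor=5
After op 4 (end): buf='FHGTD' cursor=5

Answer: FHGTD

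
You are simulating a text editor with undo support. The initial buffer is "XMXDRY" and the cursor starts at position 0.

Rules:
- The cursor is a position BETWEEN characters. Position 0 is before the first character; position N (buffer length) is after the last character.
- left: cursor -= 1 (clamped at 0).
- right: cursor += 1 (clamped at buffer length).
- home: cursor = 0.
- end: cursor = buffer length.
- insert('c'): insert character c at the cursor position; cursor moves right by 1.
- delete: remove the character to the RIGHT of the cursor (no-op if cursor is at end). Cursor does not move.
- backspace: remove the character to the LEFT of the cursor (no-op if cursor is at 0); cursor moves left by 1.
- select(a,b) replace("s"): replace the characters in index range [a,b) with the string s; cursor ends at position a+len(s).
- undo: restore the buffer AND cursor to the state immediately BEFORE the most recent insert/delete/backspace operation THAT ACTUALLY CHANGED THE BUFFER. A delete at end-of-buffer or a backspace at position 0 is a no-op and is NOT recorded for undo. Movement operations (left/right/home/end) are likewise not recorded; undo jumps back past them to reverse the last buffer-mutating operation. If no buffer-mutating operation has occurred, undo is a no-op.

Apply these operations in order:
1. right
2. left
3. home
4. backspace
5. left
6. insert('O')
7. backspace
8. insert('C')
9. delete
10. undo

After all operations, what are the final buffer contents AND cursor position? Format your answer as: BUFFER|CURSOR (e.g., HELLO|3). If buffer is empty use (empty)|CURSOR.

Answer: CXMXDRY|1

Derivation:
After op 1 (right): buf='XMXDRY' cursor=1
After op 2 (left): buf='XMXDRY' cursor=0
After op 3 (home): buf='XMXDRY' cursor=0
After op 4 (backspace): buf='XMXDRY' cursor=0
After op 5 (left): buf='XMXDRY' cursor=0
After op 6 (insert('O')): buf='OXMXDRY' cursor=1
After op 7 (backspace): buf='XMXDRY' cursor=0
After op 8 (insert('C')): buf='CXMXDRY' cursor=1
After op 9 (delete): buf='CMXDRY' cursor=1
After op 10 (undo): buf='CXMXDRY' cursor=1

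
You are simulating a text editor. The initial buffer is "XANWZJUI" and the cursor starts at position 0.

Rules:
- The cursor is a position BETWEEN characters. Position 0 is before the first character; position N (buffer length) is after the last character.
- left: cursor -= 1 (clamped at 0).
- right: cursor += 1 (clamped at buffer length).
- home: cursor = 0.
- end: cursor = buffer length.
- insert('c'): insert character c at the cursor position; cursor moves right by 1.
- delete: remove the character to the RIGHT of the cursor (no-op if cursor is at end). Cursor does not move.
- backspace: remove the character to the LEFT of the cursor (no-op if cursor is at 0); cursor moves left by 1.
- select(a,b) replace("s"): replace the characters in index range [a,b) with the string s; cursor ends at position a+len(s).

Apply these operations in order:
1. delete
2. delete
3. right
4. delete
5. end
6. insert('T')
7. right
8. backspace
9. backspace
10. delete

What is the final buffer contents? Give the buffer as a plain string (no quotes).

Answer: NZJU

Derivation:
After op 1 (delete): buf='ANWZJUI' cursor=0
After op 2 (delete): buf='NWZJUI' cursor=0
After op 3 (right): buf='NWZJUI' cursor=1
After op 4 (delete): buf='NZJUI' cursor=1
After op 5 (end): buf='NZJUI' cursor=5
After op 6 (insert('T')): buf='NZJUIT' cursor=6
After op 7 (right): buf='NZJUIT' cursor=6
After op 8 (backspace): buf='NZJUI' cursor=5
After op 9 (backspace): buf='NZJU' cursor=4
After op 10 (delete): buf='NZJU' cursor=4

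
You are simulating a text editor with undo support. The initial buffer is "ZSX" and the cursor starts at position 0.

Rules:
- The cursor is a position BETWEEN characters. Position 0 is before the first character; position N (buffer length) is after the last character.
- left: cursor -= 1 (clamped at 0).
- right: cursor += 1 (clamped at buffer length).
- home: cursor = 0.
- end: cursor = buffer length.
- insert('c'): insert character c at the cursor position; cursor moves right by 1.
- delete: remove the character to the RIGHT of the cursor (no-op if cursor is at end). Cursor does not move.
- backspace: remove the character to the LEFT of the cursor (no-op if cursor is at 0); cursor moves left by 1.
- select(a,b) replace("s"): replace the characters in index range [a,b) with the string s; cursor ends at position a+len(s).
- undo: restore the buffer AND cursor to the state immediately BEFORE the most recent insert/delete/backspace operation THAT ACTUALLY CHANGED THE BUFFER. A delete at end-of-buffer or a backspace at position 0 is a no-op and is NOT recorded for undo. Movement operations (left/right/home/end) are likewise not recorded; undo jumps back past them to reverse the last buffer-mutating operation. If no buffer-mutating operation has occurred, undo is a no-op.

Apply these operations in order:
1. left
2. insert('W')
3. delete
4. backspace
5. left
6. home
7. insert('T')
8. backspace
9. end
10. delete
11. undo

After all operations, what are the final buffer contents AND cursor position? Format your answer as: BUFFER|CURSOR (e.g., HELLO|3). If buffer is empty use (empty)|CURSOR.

Answer: TSX|1

Derivation:
After op 1 (left): buf='ZSX' cursor=0
After op 2 (insert('W')): buf='WZSX' cursor=1
After op 3 (delete): buf='WSX' cursor=1
After op 4 (backspace): buf='SX' cursor=0
After op 5 (left): buf='SX' cursor=0
After op 6 (home): buf='SX' cursor=0
After op 7 (insert('T')): buf='TSX' cursor=1
After op 8 (backspace): buf='SX' cursor=0
After op 9 (end): buf='SX' cursor=2
After op 10 (delete): buf='SX' cursor=2
After op 11 (undo): buf='TSX' cursor=1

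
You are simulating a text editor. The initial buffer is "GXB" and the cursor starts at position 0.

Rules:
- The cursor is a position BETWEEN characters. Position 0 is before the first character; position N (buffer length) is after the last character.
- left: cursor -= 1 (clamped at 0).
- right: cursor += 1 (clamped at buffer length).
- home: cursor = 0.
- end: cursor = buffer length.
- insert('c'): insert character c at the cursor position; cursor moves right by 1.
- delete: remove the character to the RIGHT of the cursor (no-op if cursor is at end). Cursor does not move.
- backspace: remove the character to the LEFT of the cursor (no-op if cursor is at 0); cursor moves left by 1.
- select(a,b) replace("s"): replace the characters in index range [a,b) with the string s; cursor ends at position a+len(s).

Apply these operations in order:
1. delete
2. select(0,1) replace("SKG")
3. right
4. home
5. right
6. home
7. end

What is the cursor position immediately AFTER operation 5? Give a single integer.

Answer: 1

Derivation:
After op 1 (delete): buf='XB' cursor=0
After op 2 (select(0,1) replace("SKG")): buf='SKGB' cursor=3
After op 3 (right): buf='SKGB' cursor=4
After op 4 (home): buf='SKGB' cursor=0
After op 5 (right): buf='SKGB' cursor=1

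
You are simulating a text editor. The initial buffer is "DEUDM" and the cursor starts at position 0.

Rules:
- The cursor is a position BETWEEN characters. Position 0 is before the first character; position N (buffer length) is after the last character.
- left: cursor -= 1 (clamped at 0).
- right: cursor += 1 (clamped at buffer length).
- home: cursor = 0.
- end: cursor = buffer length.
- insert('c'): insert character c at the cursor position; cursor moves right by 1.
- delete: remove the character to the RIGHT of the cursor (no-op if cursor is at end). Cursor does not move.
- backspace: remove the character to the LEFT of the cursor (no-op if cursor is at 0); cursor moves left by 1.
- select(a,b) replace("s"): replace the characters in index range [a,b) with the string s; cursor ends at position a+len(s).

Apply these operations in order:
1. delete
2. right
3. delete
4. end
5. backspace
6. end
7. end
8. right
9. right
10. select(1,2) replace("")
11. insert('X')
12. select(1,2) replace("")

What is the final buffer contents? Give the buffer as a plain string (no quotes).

Answer: E

Derivation:
After op 1 (delete): buf='EUDM' cursor=0
After op 2 (right): buf='EUDM' cursor=1
After op 3 (delete): buf='EDM' cursor=1
After op 4 (end): buf='EDM' cursor=3
After op 5 (backspace): buf='ED' cursor=2
After op 6 (end): buf='ED' cursor=2
After op 7 (end): buf='ED' cursor=2
After op 8 (right): buf='ED' cursor=2
After op 9 (right): buf='ED' cursor=2
After op 10 (select(1,2) replace("")): buf='E' cursor=1
After op 11 (insert('X')): buf='EX' cursor=2
After op 12 (select(1,2) replace("")): buf='E' cursor=1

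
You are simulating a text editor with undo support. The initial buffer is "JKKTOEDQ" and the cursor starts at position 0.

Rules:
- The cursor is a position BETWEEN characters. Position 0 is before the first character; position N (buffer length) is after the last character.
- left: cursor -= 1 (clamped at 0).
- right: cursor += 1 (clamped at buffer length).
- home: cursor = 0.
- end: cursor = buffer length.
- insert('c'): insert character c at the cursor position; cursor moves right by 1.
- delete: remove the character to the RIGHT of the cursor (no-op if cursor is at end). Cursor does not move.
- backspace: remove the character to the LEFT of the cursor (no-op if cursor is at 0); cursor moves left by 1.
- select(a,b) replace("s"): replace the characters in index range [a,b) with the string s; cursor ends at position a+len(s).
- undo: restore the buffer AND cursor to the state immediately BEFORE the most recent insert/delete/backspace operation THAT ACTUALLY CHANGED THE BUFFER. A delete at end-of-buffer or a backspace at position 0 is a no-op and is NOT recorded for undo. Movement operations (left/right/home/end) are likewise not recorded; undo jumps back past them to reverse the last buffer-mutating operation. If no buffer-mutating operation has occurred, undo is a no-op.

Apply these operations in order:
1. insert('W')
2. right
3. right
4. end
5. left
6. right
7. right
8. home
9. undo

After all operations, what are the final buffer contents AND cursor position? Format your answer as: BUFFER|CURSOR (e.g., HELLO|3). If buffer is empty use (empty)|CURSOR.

Answer: JKKTOEDQ|0

Derivation:
After op 1 (insert('W')): buf='WJKKTOEDQ' cursor=1
After op 2 (right): buf='WJKKTOEDQ' cursor=2
After op 3 (right): buf='WJKKTOEDQ' cursor=3
After op 4 (end): buf='WJKKTOEDQ' cursor=9
After op 5 (left): buf='WJKKTOEDQ' cursor=8
After op 6 (right): buf='WJKKTOEDQ' cursor=9
After op 7 (right): buf='WJKKTOEDQ' cursor=9
After op 8 (home): buf='WJKKTOEDQ' cursor=0
After op 9 (undo): buf='JKKTOEDQ' cursor=0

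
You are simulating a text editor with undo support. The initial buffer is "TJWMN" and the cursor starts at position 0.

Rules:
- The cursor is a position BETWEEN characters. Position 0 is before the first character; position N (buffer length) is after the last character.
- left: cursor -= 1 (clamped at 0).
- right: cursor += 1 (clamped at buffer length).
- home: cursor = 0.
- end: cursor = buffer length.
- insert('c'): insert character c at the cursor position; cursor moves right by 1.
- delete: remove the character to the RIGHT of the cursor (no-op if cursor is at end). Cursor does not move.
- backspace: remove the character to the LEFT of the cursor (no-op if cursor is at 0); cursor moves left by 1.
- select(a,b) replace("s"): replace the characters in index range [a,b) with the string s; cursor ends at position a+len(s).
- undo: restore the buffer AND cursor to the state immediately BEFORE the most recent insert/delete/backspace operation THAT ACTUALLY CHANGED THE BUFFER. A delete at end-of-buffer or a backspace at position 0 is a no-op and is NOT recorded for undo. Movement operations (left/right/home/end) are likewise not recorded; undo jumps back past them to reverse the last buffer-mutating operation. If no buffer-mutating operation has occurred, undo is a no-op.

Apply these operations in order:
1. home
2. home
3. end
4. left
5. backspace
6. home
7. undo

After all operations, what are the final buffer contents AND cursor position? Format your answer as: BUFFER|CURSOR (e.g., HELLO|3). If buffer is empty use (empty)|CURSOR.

Answer: TJWMN|4

Derivation:
After op 1 (home): buf='TJWMN' cursor=0
After op 2 (home): buf='TJWMN' cursor=0
After op 3 (end): buf='TJWMN' cursor=5
After op 4 (left): buf='TJWMN' cursor=4
After op 5 (backspace): buf='TJWN' cursor=3
After op 6 (home): buf='TJWN' cursor=0
After op 7 (undo): buf='TJWMN' cursor=4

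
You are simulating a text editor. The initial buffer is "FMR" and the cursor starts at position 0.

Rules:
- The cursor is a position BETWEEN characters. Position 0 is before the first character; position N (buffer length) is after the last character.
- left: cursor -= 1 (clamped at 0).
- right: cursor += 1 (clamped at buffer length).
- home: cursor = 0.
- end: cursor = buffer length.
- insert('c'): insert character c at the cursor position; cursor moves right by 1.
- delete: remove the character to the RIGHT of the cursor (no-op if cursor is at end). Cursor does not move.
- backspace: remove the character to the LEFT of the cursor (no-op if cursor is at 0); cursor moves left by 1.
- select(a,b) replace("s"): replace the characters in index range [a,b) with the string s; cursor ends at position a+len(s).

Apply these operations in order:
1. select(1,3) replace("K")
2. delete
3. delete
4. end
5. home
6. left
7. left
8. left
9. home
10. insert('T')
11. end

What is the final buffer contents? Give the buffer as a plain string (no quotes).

Answer: TFK

Derivation:
After op 1 (select(1,3) replace("K")): buf='FK' cursor=2
After op 2 (delete): buf='FK' cursor=2
After op 3 (delete): buf='FK' cursor=2
After op 4 (end): buf='FK' cursor=2
After op 5 (home): buf='FK' cursor=0
After op 6 (left): buf='FK' cursor=0
After op 7 (left): buf='FK' cursor=0
After op 8 (left): buf='FK' cursor=0
After op 9 (home): buf='FK' cursor=0
After op 10 (insert('T')): buf='TFK' cursor=1
After op 11 (end): buf='TFK' cursor=3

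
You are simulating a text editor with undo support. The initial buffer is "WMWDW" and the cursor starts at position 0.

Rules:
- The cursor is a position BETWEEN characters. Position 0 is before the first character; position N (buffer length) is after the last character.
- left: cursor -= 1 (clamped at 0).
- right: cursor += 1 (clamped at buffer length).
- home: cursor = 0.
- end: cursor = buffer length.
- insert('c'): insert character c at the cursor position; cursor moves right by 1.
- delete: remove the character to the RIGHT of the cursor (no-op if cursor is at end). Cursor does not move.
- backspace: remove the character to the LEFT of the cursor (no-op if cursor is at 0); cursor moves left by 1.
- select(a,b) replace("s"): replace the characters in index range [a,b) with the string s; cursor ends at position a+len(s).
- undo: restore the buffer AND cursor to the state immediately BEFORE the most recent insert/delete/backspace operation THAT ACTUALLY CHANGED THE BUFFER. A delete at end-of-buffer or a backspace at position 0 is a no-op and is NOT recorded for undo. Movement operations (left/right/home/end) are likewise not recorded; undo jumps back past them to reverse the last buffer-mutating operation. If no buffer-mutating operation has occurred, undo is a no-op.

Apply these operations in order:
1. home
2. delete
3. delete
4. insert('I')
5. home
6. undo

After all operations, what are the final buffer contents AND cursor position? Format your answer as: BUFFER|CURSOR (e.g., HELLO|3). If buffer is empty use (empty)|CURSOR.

After op 1 (home): buf='WMWDW' cursor=0
After op 2 (delete): buf='MWDW' cursor=0
After op 3 (delete): buf='WDW' cursor=0
After op 4 (insert('I')): buf='IWDW' cursor=1
After op 5 (home): buf='IWDW' cursor=0
After op 6 (undo): buf='WDW' cursor=0

Answer: WDW|0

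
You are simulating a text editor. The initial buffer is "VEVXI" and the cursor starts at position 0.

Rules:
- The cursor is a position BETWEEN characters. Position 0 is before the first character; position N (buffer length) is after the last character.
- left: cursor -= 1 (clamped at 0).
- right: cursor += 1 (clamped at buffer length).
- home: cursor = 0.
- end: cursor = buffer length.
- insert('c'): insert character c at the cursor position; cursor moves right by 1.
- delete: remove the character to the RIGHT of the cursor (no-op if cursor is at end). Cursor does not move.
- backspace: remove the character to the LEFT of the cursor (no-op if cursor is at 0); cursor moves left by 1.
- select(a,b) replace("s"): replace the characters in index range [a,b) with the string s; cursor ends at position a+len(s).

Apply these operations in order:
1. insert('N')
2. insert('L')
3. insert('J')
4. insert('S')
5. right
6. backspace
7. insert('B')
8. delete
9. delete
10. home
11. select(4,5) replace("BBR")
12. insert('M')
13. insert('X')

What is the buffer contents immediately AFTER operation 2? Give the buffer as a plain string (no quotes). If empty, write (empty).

After op 1 (insert('N')): buf='NVEVXI' cursor=1
After op 2 (insert('L')): buf='NLVEVXI' cursor=2

Answer: NLVEVXI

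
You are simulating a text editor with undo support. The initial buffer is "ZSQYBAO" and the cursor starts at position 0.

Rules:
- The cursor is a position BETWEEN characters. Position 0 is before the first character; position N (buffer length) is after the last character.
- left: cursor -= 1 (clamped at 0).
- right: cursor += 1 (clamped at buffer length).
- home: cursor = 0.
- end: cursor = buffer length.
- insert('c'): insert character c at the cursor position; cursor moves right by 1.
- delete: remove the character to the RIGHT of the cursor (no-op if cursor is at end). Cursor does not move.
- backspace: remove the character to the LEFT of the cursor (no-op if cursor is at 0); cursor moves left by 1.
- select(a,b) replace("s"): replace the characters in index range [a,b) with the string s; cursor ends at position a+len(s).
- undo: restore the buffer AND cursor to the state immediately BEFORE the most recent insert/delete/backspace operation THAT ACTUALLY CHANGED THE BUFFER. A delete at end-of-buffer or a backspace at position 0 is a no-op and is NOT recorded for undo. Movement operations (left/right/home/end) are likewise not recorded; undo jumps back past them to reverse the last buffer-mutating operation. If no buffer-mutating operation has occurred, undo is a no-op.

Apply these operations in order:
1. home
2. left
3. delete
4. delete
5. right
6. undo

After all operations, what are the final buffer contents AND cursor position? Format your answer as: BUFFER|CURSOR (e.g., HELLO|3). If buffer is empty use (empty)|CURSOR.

Answer: SQYBAO|0

Derivation:
After op 1 (home): buf='ZSQYBAO' cursor=0
After op 2 (left): buf='ZSQYBAO' cursor=0
After op 3 (delete): buf='SQYBAO' cursor=0
After op 4 (delete): buf='QYBAO' cursor=0
After op 5 (right): buf='QYBAO' cursor=1
After op 6 (undo): buf='SQYBAO' cursor=0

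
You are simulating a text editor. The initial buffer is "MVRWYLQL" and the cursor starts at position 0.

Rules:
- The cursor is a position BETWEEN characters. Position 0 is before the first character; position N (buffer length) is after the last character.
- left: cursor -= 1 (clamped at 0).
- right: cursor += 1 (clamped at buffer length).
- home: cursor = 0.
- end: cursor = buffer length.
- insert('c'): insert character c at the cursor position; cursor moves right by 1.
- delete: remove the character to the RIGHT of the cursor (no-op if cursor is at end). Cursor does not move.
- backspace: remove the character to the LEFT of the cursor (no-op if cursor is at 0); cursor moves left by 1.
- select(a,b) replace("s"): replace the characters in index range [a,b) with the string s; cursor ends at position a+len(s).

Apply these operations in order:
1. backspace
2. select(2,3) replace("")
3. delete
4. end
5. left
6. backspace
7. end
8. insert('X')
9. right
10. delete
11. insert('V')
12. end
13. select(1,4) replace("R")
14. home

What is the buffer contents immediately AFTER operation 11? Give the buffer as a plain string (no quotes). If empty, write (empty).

After op 1 (backspace): buf='MVRWYLQL' cursor=0
After op 2 (select(2,3) replace("")): buf='MVWYLQL' cursor=2
After op 3 (delete): buf='MVYLQL' cursor=2
After op 4 (end): buf='MVYLQL' cursor=6
After op 5 (left): buf='MVYLQL' cursor=5
After op 6 (backspace): buf='MVYLL' cursor=4
After op 7 (end): buf='MVYLL' cursor=5
After op 8 (insert('X')): buf='MVYLLX' cursor=6
After op 9 (right): buf='MVYLLX' cursor=6
After op 10 (delete): buf='MVYLLX' cursor=6
After op 11 (insert('V')): buf='MVYLLXV' cursor=7

Answer: MVYLLXV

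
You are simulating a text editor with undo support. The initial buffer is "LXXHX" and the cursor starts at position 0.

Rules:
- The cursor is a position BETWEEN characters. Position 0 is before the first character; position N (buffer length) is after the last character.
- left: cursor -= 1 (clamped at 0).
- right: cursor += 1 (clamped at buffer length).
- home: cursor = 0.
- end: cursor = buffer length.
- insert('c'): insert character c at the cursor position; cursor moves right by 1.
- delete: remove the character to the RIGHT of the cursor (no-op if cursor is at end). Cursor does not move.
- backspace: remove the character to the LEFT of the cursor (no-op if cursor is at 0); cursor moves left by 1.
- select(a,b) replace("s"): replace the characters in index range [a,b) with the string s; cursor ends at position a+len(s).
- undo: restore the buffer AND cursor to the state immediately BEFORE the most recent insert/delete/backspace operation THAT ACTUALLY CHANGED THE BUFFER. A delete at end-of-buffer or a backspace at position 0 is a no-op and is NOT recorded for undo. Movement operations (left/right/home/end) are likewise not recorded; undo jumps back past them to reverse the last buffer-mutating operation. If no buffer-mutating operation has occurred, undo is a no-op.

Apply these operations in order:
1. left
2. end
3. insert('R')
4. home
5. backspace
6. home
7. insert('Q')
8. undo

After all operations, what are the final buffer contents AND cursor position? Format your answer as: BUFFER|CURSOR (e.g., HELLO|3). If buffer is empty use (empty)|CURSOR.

After op 1 (left): buf='LXXHX' cursor=0
After op 2 (end): buf='LXXHX' cursor=5
After op 3 (insert('R')): buf='LXXHXR' cursor=6
After op 4 (home): buf='LXXHXR' cursor=0
After op 5 (backspace): buf='LXXHXR' cursor=0
After op 6 (home): buf='LXXHXR' cursor=0
After op 7 (insert('Q')): buf='QLXXHXR' cursor=1
After op 8 (undo): buf='LXXHXR' cursor=0

Answer: LXXHXR|0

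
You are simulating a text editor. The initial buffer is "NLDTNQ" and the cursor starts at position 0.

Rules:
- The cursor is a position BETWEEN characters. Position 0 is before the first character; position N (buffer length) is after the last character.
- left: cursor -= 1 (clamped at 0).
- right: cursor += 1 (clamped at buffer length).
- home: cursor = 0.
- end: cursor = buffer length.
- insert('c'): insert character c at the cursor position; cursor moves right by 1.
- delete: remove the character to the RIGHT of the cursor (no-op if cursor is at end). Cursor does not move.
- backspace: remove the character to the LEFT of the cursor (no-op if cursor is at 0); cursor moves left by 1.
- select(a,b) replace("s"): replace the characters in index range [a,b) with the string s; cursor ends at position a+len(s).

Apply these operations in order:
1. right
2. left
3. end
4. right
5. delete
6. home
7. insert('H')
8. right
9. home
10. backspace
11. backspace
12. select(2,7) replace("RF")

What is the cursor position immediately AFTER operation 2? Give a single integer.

After op 1 (right): buf='NLDTNQ' cursor=1
After op 2 (left): buf='NLDTNQ' cursor=0

Answer: 0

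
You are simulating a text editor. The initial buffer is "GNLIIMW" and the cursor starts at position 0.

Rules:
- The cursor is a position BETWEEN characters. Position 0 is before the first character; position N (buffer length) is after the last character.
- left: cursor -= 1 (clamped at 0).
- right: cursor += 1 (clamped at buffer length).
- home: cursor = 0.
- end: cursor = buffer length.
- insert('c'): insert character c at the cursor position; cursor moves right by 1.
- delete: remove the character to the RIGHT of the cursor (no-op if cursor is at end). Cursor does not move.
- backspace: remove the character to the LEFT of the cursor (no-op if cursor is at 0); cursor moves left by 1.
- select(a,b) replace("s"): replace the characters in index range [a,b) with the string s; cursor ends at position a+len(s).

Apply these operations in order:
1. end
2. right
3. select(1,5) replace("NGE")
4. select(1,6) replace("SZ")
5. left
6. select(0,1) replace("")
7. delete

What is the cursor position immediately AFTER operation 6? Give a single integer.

Answer: 0

Derivation:
After op 1 (end): buf='GNLIIMW' cursor=7
After op 2 (right): buf='GNLIIMW' cursor=7
After op 3 (select(1,5) replace("NGE")): buf='GNGEMW' cursor=4
After op 4 (select(1,6) replace("SZ")): buf='GSZ' cursor=3
After op 5 (left): buf='GSZ' cursor=2
After op 6 (select(0,1) replace("")): buf='SZ' cursor=0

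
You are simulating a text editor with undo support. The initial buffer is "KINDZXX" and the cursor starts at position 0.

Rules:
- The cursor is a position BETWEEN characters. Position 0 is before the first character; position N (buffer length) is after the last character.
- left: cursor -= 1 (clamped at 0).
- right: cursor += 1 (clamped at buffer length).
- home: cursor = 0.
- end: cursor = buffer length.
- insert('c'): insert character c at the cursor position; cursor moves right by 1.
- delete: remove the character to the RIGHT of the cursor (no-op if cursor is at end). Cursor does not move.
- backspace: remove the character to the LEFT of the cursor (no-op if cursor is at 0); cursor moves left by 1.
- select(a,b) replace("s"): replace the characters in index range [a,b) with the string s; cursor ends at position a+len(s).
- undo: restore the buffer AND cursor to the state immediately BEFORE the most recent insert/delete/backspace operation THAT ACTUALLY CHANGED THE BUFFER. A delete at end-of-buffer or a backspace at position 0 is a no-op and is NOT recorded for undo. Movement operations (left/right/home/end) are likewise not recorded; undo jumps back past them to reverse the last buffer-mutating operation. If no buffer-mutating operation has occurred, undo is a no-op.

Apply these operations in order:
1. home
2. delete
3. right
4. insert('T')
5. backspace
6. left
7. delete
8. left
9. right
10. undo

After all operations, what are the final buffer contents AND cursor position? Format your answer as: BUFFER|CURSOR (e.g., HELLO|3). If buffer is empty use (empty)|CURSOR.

After op 1 (home): buf='KINDZXX' cursor=0
After op 2 (delete): buf='INDZXX' cursor=0
After op 3 (right): buf='INDZXX' cursor=1
After op 4 (insert('T')): buf='ITNDZXX' cursor=2
After op 5 (backspace): buf='INDZXX' cursor=1
After op 6 (left): buf='INDZXX' cursor=0
After op 7 (delete): buf='NDZXX' cursor=0
After op 8 (left): buf='NDZXX' cursor=0
After op 9 (right): buf='NDZXX' cursor=1
After op 10 (undo): buf='INDZXX' cursor=0

Answer: INDZXX|0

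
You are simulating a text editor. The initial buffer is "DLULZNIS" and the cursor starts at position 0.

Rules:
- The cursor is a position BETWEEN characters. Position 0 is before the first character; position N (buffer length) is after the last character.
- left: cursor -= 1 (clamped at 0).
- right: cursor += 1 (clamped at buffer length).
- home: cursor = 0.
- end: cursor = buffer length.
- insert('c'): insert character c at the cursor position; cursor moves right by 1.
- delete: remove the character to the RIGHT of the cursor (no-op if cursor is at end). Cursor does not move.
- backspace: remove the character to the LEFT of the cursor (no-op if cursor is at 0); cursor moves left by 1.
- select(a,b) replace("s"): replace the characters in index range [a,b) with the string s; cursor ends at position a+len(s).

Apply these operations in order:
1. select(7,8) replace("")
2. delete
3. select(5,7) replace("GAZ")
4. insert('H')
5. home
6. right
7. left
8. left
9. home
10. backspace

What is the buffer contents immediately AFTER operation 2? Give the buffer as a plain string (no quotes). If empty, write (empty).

After op 1 (select(7,8) replace("")): buf='DLULZNI' cursor=7
After op 2 (delete): buf='DLULZNI' cursor=7

Answer: DLULZNI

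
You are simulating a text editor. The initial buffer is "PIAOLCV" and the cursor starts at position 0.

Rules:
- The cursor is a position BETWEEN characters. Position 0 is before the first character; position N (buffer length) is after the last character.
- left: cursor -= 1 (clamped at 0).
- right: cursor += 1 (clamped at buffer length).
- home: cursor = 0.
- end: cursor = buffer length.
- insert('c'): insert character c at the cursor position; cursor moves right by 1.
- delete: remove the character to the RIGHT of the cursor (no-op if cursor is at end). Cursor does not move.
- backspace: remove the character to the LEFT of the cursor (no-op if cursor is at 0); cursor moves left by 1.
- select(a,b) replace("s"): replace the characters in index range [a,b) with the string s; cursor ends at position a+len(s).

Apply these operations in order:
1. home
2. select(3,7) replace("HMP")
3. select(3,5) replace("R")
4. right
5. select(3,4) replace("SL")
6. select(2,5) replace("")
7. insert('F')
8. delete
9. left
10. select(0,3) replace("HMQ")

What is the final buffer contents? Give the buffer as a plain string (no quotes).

Answer: HMQ

Derivation:
After op 1 (home): buf='PIAOLCV' cursor=0
After op 2 (select(3,7) replace("HMP")): buf='PIAHMP' cursor=6
After op 3 (select(3,5) replace("R")): buf='PIARP' cursor=4
After op 4 (right): buf='PIARP' cursor=5
After op 5 (select(3,4) replace("SL")): buf='PIASLP' cursor=5
After op 6 (select(2,5) replace("")): buf='PIP' cursor=2
After op 7 (insert('F')): buf='PIFP' cursor=3
After op 8 (delete): buf='PIF' cursor=3
After op 9 (left): buf='PIF' cursor=2
After op 10 (select(0,3) replace("HMQ")): buf='HMQ' cursor=3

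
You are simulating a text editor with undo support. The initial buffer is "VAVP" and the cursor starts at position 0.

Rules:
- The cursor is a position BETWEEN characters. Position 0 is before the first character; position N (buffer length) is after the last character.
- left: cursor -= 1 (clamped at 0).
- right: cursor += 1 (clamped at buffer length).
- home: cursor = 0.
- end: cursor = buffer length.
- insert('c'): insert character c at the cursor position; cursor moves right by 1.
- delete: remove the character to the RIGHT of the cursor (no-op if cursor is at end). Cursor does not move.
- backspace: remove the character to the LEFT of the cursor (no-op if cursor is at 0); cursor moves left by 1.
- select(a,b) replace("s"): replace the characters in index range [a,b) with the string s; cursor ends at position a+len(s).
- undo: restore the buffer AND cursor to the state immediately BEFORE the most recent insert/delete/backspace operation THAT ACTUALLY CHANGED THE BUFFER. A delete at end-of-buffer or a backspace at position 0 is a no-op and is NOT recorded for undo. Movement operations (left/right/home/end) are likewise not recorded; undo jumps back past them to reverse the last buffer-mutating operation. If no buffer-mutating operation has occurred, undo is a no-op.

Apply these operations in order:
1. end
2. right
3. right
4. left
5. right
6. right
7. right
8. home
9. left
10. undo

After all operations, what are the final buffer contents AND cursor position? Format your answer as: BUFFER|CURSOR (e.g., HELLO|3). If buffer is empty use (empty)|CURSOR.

Answer: VAVP|0

Derivation:
After op 1 (end): buf='VAVP' cursor=4
After op 2 (right): buf='VAVP' cursor=4
After op 3 (right): buf='VAVP' cursor=4
After op 4 (left): buf='VAVP' cursor=3
After op 5 (right): buf='VAVP' cursor=4
After op 6 (right): buf='VAVP' cursor=4
After op 7 (right): buf='VAVP' cursor=4
After op 8 (home): buf='VAVP' cursor=0
After op 9 (left): buf='VAVP' cursor=0
After op 10 (undo): buf='VAVP' cursor=0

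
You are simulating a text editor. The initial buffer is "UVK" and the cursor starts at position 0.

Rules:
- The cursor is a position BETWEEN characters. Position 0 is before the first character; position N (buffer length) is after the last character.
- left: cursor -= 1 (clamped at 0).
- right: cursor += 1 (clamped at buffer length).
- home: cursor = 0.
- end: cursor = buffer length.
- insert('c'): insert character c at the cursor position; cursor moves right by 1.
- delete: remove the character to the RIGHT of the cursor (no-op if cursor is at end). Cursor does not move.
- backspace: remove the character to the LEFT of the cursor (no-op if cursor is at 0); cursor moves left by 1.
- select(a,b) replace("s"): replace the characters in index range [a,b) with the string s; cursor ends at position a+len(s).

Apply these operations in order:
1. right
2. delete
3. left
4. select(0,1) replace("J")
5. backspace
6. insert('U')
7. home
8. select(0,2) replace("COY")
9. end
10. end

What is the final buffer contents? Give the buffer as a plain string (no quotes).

Answer: COY

Derivation:
After op 1 (right): buf='UVK' cursor=1
After op 2 (delete): buf='UK' cursor=1
After op 3 (left): buf='UK' cursor=0
After op 4 (select(0,1) replace("J")): buf='JK' cursor=1
After op 5 (backspace): buf='K' cursor=0
After op 6 (insert('U')): buf='UK' cursor=1
After op 7 (home): buf='UK' cursor=0
After op 8 (select(0,2) replace("COY")): buf='COY' cursor=3
After op 9 (end): buf='COY' cursor=3
After op 10 (end): buf='COY' cursor=3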